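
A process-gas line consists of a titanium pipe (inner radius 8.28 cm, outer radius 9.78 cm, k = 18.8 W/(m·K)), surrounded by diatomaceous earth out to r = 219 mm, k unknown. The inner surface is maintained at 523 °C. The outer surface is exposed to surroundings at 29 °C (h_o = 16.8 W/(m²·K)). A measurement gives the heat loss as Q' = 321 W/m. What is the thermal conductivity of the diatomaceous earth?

ΣR = ΔT/Q' = |523 − 29|/321 = 1.539 m·K/W
Known resistances:
  R'_titanium = ln(0.0978/0.0828)/(2πk) = 0.1665/(2π·18.8) = 0.001410 m·K/W
  R'_conv,out = 1/(2πr h) = 1/(2π·0.219·16.8) = 0.04326 m·K/W
R_diatomaceous earth = ΣR − ΣR_known = 1.539 − 0.04467 = 1.494 m·K/W
ln(r₂/r₁)/(2πk) = 1.494 ⇒ k = 0.8061/(2π·1.494) = 0.0859 W/m·K

k = 0.0859 W/m·K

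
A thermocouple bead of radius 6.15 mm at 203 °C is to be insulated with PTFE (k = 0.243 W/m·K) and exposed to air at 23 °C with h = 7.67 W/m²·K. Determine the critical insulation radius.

r_cr = 6.34 cm

For a sphere, r_cr = 2k_ins/h = 2·0.243/7.67 = 0.0634 m = 6.34 cm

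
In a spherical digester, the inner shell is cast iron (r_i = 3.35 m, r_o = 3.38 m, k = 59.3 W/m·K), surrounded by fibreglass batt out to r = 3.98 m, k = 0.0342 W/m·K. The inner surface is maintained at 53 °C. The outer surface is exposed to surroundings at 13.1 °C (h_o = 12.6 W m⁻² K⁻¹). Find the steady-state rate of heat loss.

Q = 383 W

Treat each layer as a resistance in series:
  R_cast iron = (1/3.35 − 1/3.38)/(4πk) = 0.002649/(4π·59.3) = 3.555×10^-6 K/W
  R_fibreglass batt = (1/3.38 − 1/3.98)/(4πk) = 0.04460/(4π·0.0342) = 0.1038 K/W
  R_conv,out = 1/(4πr²h) = 1/(4π·3.98²·12.6) = 3.987×10^-4 K/W
ΣR = 3.555×10^-6 + 0.1038 + 3.987×10^-4 = 0.1042 K/W
Q = ΔT/ΣR = (53 °C − 13.1 °C)/0.1042 = 383 W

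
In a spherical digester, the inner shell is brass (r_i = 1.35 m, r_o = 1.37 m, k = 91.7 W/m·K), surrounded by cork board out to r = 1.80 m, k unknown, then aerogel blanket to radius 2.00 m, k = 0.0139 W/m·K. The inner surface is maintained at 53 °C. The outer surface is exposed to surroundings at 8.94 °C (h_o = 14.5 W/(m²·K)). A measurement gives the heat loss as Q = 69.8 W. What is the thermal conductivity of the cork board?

k = 0.0445 W/m·K

ΣR = ΔT/Q = |53 − 8.94|/69.8 = 0.6312 K/W
Known resistances:
  R_brass = (1/1.35 − 1/1.37)/(4πk) = 0.01081/(4π·91.7) = 9.384×10^-6 K/W
  R_aerogel blanket = (1/1.80 − 1/2.00)/(4πk) = 0.05556/(4π·0.0139) = 0.3181 K/W
  R_conv,out = 1/(4πr²h) = 1/(4π·2.00²·14.5) = 0.001372 K/W
R_cork board = ΣR − ΣR_known = 0.6312 − 0.3195 = 0.3117 K/W
(1/r₁−1/r₂)/(4πk) = 0.3117 ⇒ k = 0.1744/(4π·0.3117) = 0.0445 W/m·K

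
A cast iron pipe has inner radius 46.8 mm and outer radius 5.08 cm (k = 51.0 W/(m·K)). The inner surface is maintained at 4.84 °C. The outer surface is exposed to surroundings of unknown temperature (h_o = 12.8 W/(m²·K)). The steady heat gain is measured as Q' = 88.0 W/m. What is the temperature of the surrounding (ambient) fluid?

T_out = 26.4 °C

Series resistances:
  R'_cast iron = ln(0.0508/0.0468)/(2πk) = 0.08201/(2π·51.0) = 2.559×10^-4 m·K/W
  R'_conv,out = 1/(2πr h) = 1/(2π·0.0508·12.8) = 0.2448 m·K/W
ΣR = 0.2450 m·K/W
ΔT = Q'·ΣR = 88.0 × 0.2450 = 21.56 K
Heat flows inward, so T_out = T_in + ΔT = 4.84 + 21.56 = 26.4 °C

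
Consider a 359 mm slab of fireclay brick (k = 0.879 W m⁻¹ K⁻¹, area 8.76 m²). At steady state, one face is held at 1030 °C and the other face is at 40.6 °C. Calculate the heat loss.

Q = 21.2 kW

Q = kA·ΔT/L = 0.879 × 8.76 × |1030 °C − 40.6 °C| / 0.359 = 21200 W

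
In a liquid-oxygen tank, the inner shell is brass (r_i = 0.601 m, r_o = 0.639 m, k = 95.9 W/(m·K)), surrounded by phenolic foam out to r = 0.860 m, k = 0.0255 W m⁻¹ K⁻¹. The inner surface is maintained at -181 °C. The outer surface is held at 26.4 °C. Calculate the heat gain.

Resistance network (inner→outer):
  R_brass = (1/0.601 − 1/0.639)/(4πk) = 0.09895/(4π·95.9) = 8.211×10^-5 K/W
  R_phenolic foam = (1/0.639 − 1/0.860)/(4πk) = 0.4022/(4π·0.0255) = 1.255 K/W
ΣR = 8.211×10^-5 + 1.255 = 1.255 K/W
Q = ΔT/ΣR = (-181 °C − 26.4 °C)/1.255 = -165 W
(Negative Q ⇒ heat flows inward; heat gain = 165 W.)

Q = 165 W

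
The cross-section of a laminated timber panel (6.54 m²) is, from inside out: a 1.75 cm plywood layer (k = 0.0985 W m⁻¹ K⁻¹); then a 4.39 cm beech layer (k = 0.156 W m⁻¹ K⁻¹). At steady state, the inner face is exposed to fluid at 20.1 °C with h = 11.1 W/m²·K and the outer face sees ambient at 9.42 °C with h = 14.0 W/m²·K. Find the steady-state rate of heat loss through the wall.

Series thermal resistances, inner to outer:
  R_conv,in = 1/(hA) = 1/(11.1·6.54) = 0.01378 K/W
  R_plywood = L/(kA) = 0.0175/(0.0985·6.54) = 0.02717 K/W
  R_beech = L/(kA) = 0.0439/(0.156·6.54) = 0.04303 K/W
  R_conv,out = 1/(hA) = 1/(14.0·6.54) = 0.01092 K/W
ΣR = 0.01378 + 0.02717 + 0.04303 + 0.01092 = 0.09490 K/W
Q = ΔT/ΣR = (20.1 °C − 9.42 °C)/0.09490 = 113 W

Q = 113 W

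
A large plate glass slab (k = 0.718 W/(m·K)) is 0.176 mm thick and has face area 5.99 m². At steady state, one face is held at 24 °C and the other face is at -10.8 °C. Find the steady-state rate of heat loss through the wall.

Q = 850 kW

Q = kA·ΔT/L = 0.718 × 5.99 × |24 °C − -10.8 °C| / 1.76×10^-4 = 8.50×10^5 W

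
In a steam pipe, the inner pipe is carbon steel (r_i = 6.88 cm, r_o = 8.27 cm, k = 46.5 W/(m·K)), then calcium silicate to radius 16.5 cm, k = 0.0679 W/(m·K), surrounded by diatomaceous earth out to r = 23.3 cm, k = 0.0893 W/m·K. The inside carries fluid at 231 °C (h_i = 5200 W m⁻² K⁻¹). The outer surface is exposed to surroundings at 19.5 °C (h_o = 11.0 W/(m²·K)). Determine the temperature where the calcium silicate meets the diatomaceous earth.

Treat each layer as a resistance in series:
  R'_conv,in = 1/(2πr h) = 1/(2π·0.0688·5200) = 4.449×10^-4 m·K/W
  R'_carbon steel = ln(0.0827/0.0688)/(2πk) = 0.1840/(2π·46.5) = 6.298×10^-4 m·K/W
  R'_calcium silicate = ln(0.165/0.0827)/(2πk) = 0.6907/(2π·0.0679) = 1.619 m·K/W
  R'_diatomaceous earth = ln(0.233/0.165)/(2πk) = 0.3451/(2π·0.0893) = 0.6150 m·K/W
  R'_conv,out = 1/(2πr h) = 1/(2π·0.233·11.0) = 0.06210 m·K/W
ΣR = 4.449×10^-4 + 6.298×10^-4 + 1.619 + 0.6150 + 0.06210 = 2.297 m·K/W
Q' = ΔT/ΣR = (231 °C − 19.5 °C)/2.297 = 92.08 W/m
From the inner boundary to the calcium silicate/diatomaceous earth interface, ΣR_partial = 1.620 m·K/W.
T_interface = T_in − Q'·ΣR_partial = 231 °C − (92.08)(1.620) = 81.8 °C

T = 81.8 °C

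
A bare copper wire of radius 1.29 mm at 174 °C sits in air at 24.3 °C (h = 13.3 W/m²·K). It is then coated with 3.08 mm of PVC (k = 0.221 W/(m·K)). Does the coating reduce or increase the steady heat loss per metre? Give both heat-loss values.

increases: 16.1 → 41.4 W/m

Critical radius for a cylinder: r_cr = k/h = 0.0166 m = 1.66 cm.
Outer radius after coating: r₂ = 0.00129 + 0.00308 = 0.00437 m.
Since r₁ < r_cr and r₂ ≤ r_cr, the coating moves toward the maximum at r_cr — heat loss rises.
Bare: R = 1/(2πr₁h) = 9.276 m·K/W; Q = 149.7/9.276 = 16.1 W/m.
Coated: R = R_cond + R_conv = 3.617 m·K/W; Q = 149.7/3.617 = 41.4 W/m.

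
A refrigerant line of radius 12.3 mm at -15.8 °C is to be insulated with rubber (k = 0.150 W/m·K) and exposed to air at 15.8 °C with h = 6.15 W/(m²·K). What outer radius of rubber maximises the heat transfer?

For a cylinder, r_cr = k_ins/h = 0.150/6.15 = 0.0244 m = 2.44 cm

r_cr = 2.44 cm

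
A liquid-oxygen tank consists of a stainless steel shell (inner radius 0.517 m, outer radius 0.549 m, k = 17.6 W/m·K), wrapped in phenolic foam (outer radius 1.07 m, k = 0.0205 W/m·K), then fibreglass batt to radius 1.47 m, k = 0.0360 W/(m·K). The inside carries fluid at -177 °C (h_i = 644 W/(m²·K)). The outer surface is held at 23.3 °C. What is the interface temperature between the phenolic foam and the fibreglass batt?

Series thermal resistances, inner to outer:
  R_conv,in = 1/(4πr²h) = 1/(4π·0.517²·644) = 4.623×10^-4 K/W
  R_stainless steel = (1/0.517 − 1/0.549)/(4πk) = 0.1127/(4π·17.6) = 5.098×10^-4 K/W
  R_phenolic foam = (1/0.549 − 1/1.07)/(4πk) = 0.8869/(4π·0.0205) = 3.443 K/W
  R_fibreglass batt = (1/1.07 − 1/1.47)/(4πk) = 0.2543/(4π·0.0360) = 0.5621 K/W
ΣR = 4.623×10^-4 + 5.098×10^-4 + 3.443 + 0.5621 = 4.006 K/W
Q = ΔT/ΣR = (-177 °C − 23.3 °C)/4.006 = -50.00 W
From the inner boundary to the phenolic foam/fibreglass batt interface, ΣR_partial = 3.444 K/W.
T_interface = T_in − Q·ΣR_partial = -177 °C − (-50.00)(3.444) = -4.8 °C

T = -4.8 °C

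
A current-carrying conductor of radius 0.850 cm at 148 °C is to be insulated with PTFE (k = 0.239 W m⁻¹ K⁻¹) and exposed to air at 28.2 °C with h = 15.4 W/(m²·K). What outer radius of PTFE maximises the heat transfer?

r_cr = 1.55 cm

For a cylinder, r_cr = k_ins/h = 0.239/15.4 = 0.0155 m = 1.55 cm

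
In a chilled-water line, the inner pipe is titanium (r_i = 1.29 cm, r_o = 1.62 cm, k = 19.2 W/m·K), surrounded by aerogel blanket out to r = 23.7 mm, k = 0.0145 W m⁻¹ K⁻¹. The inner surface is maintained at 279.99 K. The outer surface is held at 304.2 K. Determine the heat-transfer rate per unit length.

Treat each layer as a resistance in series:
  R'_titanium = ln(0.0162/0.0129)/(2πk) = 0.2278/(2π·19.2) = 0.001888 m·K/W
  R'_aerogel blanket = ln(0.0237/0.0162)/(2πk) = 0.3805/(2π·0.0145) = 4.176 m·K/W
ΣR = 0.001888 + 4.176 = 4.178 m·K/W
Q' = ΔT/ΣR = (279.99 K − 304.2 K)/4.178 = -5.79 W/m
(Negative Q' ⇒ heat flows inward; heat gain = 5.79 W/m.)

Q' = 5.79 W/m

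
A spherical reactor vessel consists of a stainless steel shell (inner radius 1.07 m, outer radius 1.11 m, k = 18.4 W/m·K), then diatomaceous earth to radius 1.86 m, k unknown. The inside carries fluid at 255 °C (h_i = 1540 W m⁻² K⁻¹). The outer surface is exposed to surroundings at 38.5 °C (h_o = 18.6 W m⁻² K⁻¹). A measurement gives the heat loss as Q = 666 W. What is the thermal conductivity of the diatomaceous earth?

k = 0.0893 W/m·K

ΣR = ΔT/Q = |255 − 38.5|/666 = 0.3251 K/W
Known resistances:
  R_conv,in = 1/(4πr²h) = 1/(4π·1.07²·1540) = 4.513×10^-5 K/W
  R_stainless steel = (1/1.07 − 1/1.11)/(4πk) = 0.03368/(4π·18.4) = 1.457×10^-4 K/W
  R_conv,out = 1/(4πr²h) = 1/(4π·1.86²·18.6) = 0.001237 K/W
R_diatomaceous earth = ΣR − ΣR_known = 0.3251 − 0.001428 = 0.3237 K/W
(1/r₁−1/r₂)/(4πk) = 0.3237 ⇒ k = 0.3633/(4π·0.3237) = 0.0893 W/m·K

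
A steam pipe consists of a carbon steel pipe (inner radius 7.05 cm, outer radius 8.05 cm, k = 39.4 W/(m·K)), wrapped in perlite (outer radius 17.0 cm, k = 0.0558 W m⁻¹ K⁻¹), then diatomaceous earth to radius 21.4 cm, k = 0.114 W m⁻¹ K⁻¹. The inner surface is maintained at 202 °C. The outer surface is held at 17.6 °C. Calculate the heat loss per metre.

Treat each layer as a resistance in series:
  R'_carbon steel = ln(0.0805/0.0705)/(2πk) = 0.1326/(2π·39.4) = 5.358×10^-4 m·K/W
  R'_perlite = ln(0.170/0.0805)/(2πk) = 0.7475/(2π·0.0558) = 2.132 m·K/W
  R'_diatomaceous earth = ln(0.214/0.170)/(2πk) = 0.2302/(2π·0.114) = 0.3213 m·K/W
ΣR = 5.358×10^-4 + 2.132 + 0.3213 = 2.454 m·K/W
Q' = ΔT/ΣR = (202 °C − 17.6 °C)/2.454 = 75.1 W/m

Q' = 75.1 W/m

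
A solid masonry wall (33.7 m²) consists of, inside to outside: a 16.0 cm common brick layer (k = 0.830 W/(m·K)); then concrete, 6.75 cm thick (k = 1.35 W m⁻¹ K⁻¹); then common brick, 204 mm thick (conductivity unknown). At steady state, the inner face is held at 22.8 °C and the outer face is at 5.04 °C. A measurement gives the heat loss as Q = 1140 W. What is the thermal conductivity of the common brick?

k = 0.723 W/m·K

ΣR = ΔT/Q = |22.8 − 5.04|/1140 = 0.01558 K/W
Known resistances:
  R_common brick = L/(kA) = 0.160/(0.830·33.7) = 0.005720 K/W
  R_concrete = L/(kA) = 0.0675/(1.35·33.7) = 0.001484 K/W
R_common brick = ΣR − ΣR_known = 0.01558 − 0.007204 = 0.008376 K/W
L/(kA) = 0.008376 ⇒ k = 0.204/(0.008376·33.7) = 0.723 W/m·K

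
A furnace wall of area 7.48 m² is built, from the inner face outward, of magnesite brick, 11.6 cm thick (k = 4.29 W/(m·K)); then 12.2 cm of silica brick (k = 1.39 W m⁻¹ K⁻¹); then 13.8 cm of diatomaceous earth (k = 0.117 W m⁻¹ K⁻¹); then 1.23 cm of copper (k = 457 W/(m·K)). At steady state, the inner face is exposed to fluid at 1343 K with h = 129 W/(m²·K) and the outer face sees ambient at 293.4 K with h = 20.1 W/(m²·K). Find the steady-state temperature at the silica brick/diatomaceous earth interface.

T = 1248 K

Resistance network (inner→outer):
  R_conv,in = 1/(hA) = 1/(129·7.48) = 0.001036 K/W
  R_magnesite brick = L/(kA) = 0.116/(4.29·7.48) = 0.003615 K/W
  R_silica brick = L/(kA) = 0.122/(1.39·7.48) = 0.01173 K/W
  R_diatomaceous earth = L/(kA) = 0.138/(0.117·7.48) = 0.1577 K/W
  R_copper = L/(kA) = 0.0123/(457·7.48) = 3.598×10^-6 K/W
  R_conv,out = 1/(hA) = 1/(20.1·7.48) = 0.006651 K/W
ΣR = 0.001036 + 0.003615 + 0.01173 + 0.1577 + 3.598×10^-6 + 0.006651 = 0.1807 K/W
Q = ΔT/ΣR = (1343 K − 293.4 K)/0.1807 = 5809 W
From the inner boundary to the silica brick/diatomaceous earth interface, ΣR_partial = 0.01638 K/W.
T_interface = T_in − Q·ΣR_partial = 1343 K − (5809)(0.01638) = 1248 K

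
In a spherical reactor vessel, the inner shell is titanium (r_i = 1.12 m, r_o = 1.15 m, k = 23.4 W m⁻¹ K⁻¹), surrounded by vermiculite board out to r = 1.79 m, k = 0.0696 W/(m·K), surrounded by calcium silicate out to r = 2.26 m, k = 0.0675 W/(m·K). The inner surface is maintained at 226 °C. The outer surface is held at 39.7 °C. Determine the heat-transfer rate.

Treat each layer as a resistance in series:
  R_titanium = (1/1.12 − 1/1.15)/(4πk) = 0.02329/(4π·23.4) = 7.921×10^-5 K/W
  R_vermiculite board = (1/1.15 − 1/1.79)/(4πk) = 0.3109/(4π·0.0696) = 0.3555 K/W
  R_calcium silicate = (1/1.79 − 1/2.26)/(4πk) = 0.1162/(4π·0.0675) = 0.1370 K/W
ΣR = 7.921×10^-5 + 0.3555 + 0.1370 = 0.4926 K/W
Q = ΔT/ΣR = (226 °C − 39.7 °C)/0.4926 = 378 W

Q = 378 W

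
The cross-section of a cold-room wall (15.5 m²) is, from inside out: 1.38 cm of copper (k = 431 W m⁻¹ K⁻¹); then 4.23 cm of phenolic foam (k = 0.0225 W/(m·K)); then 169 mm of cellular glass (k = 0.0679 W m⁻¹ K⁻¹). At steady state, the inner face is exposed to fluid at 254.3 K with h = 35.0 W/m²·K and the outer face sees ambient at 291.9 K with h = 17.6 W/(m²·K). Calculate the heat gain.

Treat each layer as a resistance in series:
  R_conv,in = 1/(hA) = 1/(35.0·15.5) = 0.001843 K/W
  R_copper = L/(kA) = 0.0138/(431·15.5) = 2.066×10^-6 K/W
  R_phenolic foam = L/(kA) = 0.0423/(0.0225·15.5) = 0.1213 K/W
  R_cellular glass = L/(kA) = 0.169/(0.0679·15.5) = 0.1606 K/W
  R_conv,out = 1/(hA) = 1/(17.6·15.5) = 0.003666 K/W
ΣR = 0.001843 + 2.066×10^-6 + 0.1213 + 0.1606 + 0.003666 = 0.2874 K/W
Q = ΔT/ΣR = (254.3 K − 291.9 K)/0.2874 = -131 W
(Negative Q ⇒ heat flows inward; heat gain = 131 W.)

Q = 131 W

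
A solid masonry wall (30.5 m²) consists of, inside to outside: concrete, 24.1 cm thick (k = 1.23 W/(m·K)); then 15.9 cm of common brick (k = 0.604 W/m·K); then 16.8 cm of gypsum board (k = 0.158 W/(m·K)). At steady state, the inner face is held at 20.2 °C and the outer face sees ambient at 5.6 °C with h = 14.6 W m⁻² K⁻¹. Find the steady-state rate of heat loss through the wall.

Series thermal resistances, inner to outer:
  R_concrete = L/(kA) = 0.241/(1.23·30.5) = 0.006424 K/W
  R_common brick = L/(kA) = 0.159/(0.604·30.5) = 0.008631 K/W
  R_gypsum board = L/(kA) = 0.168/(0.158·30.5) = 0.03486 K/W
  R_conv,out = 1/(hA) = 1/(14.6·30.5) = 0.002246 K/W
ΣR = 0.006424 + 0.008631 + 0.03486 + 0.002246 = 0.05216 K/W
Q = ΔT/ΣR = (20.2 °C − 5.6 °C)/0.05216 = 280 W

Q = 280 W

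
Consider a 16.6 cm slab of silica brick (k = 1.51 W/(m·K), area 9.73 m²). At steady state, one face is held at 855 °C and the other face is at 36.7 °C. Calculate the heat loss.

Q = kA·ΔT/L = 1.51 × 9.73 × |855 °C − 36.7 °C| / 0.166 = 72400 W

Q = 72.4 kW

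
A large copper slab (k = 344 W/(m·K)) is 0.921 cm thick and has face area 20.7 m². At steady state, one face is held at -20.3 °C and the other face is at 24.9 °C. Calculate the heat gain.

Q = kA·ΔT/L = 344 × 20.7 × |-20.3 °C − 24.9 °C| / 0.00921 = 3.49×10^7 W

Q = 34900 kW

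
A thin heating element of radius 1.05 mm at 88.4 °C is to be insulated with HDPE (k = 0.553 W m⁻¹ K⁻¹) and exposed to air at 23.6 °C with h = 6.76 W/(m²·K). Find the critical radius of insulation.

For a cylinder, r_cr = k_ins/h = 0.553/6.76 = 0.0818 m = 8.18 cm

r_cr = 8.18 cm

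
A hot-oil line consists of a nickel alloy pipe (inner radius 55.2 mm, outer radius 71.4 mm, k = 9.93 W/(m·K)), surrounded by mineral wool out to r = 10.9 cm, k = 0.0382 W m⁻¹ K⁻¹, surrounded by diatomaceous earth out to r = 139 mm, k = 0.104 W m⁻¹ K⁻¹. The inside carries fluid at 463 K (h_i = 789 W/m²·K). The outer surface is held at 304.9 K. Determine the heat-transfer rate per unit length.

Resistance network (inner→outer):
  R'_conv,in = 1/(2πr h) = 1/(2π·0.0552·789) = 0.003654 m·K/W
  R'_nickel alloy = ln(0.0714/0.0552)/(2πk) = 0.2573/(2π·9.93) = 0.004124 m·K/W
  R'_mineral wool = ln(0.109/0.0714)/(2πk) = 0.4231/(2π·0.0382) = 1.763 m·K/W
  R'_diatomaceous earth = ln(0.139/0.109)/(2πk) = 0.2431/(2π·0.104) = 0.3721 m·K/W
ΣR = 0.003654 + 0.004124 + 1.763 + 0.3721 = 2.143 m·K/W
Q' = ΔT/ΣR = (463 K − 304.9 K)/2.143 = 73.8 W/m

Q' = 73.8 W/m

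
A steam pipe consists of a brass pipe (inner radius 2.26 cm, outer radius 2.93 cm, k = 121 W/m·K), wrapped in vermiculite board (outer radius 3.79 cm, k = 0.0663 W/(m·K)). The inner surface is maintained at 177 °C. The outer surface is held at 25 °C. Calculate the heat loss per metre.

Treat each layer as a resistance in series:
  R'_brass = ln(0.0293/0.0226)/(2πk) = 0.2596/(2π·121) = 3.415×10^-4 m·K/W
  R'_vermiculite board = ln(0.0379/0.0293)/(2πk) = 0.2574/(2π·0.0663) = 0.6178 m·K/W
ΣR = 3.415×10^-4 + 0.6178 = 0.6181 m·K/W
Q' = ΔT/ΣR = (177 °C − 25 °C)/0.6181 = 246 W/m

Q' = 246 W/m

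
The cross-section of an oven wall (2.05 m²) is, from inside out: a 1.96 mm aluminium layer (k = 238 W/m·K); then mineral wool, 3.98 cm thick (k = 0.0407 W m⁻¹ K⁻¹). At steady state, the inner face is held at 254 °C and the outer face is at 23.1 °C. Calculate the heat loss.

Treat each layer as a resistance in series:
  R_aluminium = L/(kA) = 0.00196/(238·2.05) = 4.017×10^-6 K/W
  R_mineral wool = L/(kA) = 0.0398/(0.0407·2.05) = 0.4770 K/W
ΣR = 4.017×10^-6 + 0.4770 = 0.4770 K/W
Q = ΔT/ΣR = (254 °C − 23.1 °C)/0.4770 = 484 W

Q = 484 W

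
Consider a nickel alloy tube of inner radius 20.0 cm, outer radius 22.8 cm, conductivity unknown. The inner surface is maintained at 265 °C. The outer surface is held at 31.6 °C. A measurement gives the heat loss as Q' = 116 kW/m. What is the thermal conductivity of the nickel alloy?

k = 10.4 W/m·K

ΣR = ΔT/Q' = |265 − 31.6|/1.16×10^5 = 0.002012 m·K/W
ln(r₂/r₁)/(2πk) = 0.002012 ⇒ k = 0.1310/(2π·0.002012) = 10.4 W/m·K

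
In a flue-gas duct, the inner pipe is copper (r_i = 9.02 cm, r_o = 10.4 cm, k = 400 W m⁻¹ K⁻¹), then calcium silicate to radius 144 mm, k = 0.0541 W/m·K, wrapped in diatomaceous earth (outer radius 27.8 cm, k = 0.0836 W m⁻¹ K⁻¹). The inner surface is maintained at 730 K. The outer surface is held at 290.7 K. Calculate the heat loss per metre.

Q' = 199 W/m

Resistance network (inner→outer):
  R'_copper = ln(0.104/0.0902)/(2πk) = 0.1424/(2π·400) = 5.664×10^-5 m·K/W
  R'_calcium silicate = ln(0.144/0.104)/(2πk) = 0.3254/(2π·0.0541) = 0.9573 m·K/W
  R'_diatomaceous earth = ln(0.278/0.144)/(2πk) = 0.6578/(2π·0.0836) = 1.252 m·K/W
ΣR = 5.664×10^-5 + 0.9573 + 1.252 = 2.209 m·K/W
Q' = ΔT/ΣR = (730 K − 290.7 K)/2.209 = 199 W/m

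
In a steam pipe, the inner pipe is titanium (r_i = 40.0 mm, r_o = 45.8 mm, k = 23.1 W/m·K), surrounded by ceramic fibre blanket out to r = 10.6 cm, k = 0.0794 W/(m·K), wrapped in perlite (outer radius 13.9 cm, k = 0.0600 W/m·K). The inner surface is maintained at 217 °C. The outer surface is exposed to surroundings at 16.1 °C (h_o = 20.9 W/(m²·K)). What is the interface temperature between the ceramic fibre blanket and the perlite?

Series thermal resistances, inner to outer:
  R'_titanium = ln(0.0458/0.0400)/(2πk) = 0.1354/(2π·23.1) = 9.329×10^-4 m·K/W
  R'_ceramic fibre blanket = ln(0.106/0.0458)/(2πk) = 0.8392/(2π·0.0794) = 1.682 m·K/W
  R'_perlite = ln(0.139/0.106)/(2πk) = 0.2710/(2π·0.0600) = 0.7189 m·K/W
  R'_conv,out = 1/(2πr h) = 1/(2π·0.139·20.9) = 0.05478 m·K/W
ΣR = 9.329×10^-4 + 1.682 + 0.7189 + 0.05478 = 2.457 m·K/W
Q' = ΔT/ΣR = (217 °C − 16.1 °C)/2.457 = 81.77 W/m
From the inner boundary to the ceramic fibre blanket/perlite interface, ΣR_partial = 1.683 m·K/W.
T_interface = T_in − Q'·ΣR_partial = 217 °C − (81.77)(1.683) = 79.4 °C

T = 79.4 °C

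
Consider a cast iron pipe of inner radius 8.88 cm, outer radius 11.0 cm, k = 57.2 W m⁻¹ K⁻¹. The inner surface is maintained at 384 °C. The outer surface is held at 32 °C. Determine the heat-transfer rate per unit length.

Q' = 2πk·ΔT/ln(r₂/r₁) = 2π × 57.2 × 352 / ln(0.110/0.0888) = 5.91×10^5 W/m

Q' = 5.91×10^5 W/m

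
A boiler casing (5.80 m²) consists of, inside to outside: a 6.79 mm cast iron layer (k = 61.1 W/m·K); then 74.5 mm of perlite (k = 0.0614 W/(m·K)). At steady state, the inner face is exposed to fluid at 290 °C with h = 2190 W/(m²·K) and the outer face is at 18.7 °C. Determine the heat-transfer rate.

Treat each layer as a resistance in series:
  R_conv,in = 1/(hA) = 1/(2190·5.80) = 7.873×10^-5 K/W
  R_cast iron = L/(kA) = 0.00679/(61.1·5.80) = 1.916×10^-5 K/W
  R_perlite = L/(kA) = 0.0745/(0.0614·5.80) = 0.2092 K/W
ΣR = 7.873×10^-5 + 1.916×10^-5 + 0.2092 = 0.2093 K/W
Q = ΔT/ΣR = (290 °C − 18.7 °C)/0.2093 = 1300 W

Q = 1300 W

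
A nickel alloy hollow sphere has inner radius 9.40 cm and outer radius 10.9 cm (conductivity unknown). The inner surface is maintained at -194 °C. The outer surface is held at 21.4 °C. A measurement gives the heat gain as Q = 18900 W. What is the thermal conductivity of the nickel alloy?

k = 10.2 W/m·K

ΣR = ΔT/Q = |-194 − 21.4|/18900 = 0.01140 K/W
(1/r₁−1/r₂)/(4πk) = 0.01140 ⇒ k = 1.464/(4π·0.01140) = 10.2 W/m·K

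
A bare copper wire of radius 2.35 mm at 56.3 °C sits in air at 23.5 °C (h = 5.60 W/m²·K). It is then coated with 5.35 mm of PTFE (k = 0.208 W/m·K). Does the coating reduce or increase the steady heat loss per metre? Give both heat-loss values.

increases: 2.71 → 7.13 W/m

Critical radius for a cylinder: r_cr = k/h = 0.0371 m = 3.71 cm.
Outer radius after coating: r₂ = 0.00235 + 0.00535 = 0.00770 m.
Since r₁ < r_cr and r₂ ≤ r_cr, the coating moves toward the maximum at r_cr — heat loss rises.
Bare: R = 1/(2πr₁h) = 12.09 m·K/W; Q = 32.8/12.09 = 2.71 W/m.
Coated: R = R_cond + R_conv = 4.599 m·K/W; Q = 32.8/4.599 = 7.13 W/m.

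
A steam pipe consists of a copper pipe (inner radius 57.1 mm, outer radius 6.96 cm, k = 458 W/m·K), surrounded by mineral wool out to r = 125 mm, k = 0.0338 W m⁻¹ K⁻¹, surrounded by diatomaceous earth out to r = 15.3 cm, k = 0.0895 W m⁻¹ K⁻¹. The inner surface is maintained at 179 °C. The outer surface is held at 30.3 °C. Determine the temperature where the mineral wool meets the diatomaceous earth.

T = 47.4 °C

Resistance network (inner→outer):
  R'_copper = ln(0.0696/0.0571)/(2πk) = 0.1980/(2π·458) = 6.879×10^-5 m·K/W
  R'_mineral wool = ln(0.125/0.0696)/(2πk) = 0.5855/(2π·0.0338) = 2.757 m·K/W
  R'_diatomaceous earth = ln(0.153/0.125)/(2πk) = 0.2021/(2π·0.0895) = 0.3594 m·K/W
ΣR = 6.879×10^-5 + 2.757 + 0.3594 = 3.116 m·K/W
Q' = ΔT/ΣR = (179 °C − 30.3 °C)/3.116 = 47.72 W/m
From the inner boundary to the mineral wool/diatomaceous earth interface, ΣR_partial = 2.757 m·K/W.
T_interface = T_in − Q'·ΣR_partial = 179 °C − (47.72)(2.757) = 47.4 °C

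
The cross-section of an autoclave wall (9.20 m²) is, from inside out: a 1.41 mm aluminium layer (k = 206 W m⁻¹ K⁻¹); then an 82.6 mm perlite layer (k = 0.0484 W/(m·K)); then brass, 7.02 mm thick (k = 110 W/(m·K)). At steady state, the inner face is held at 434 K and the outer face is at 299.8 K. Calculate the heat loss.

Q = 723 W

Resistance network (inner→outer):
  R_aluminium = L/(kA) = 0.00141/(206·9.20) = 7.440×10^-7 K/W
  R_perlite = L/(kA) = 0.0826/(0.0484·9.20) = 0.1855 K/W
  R_brass = L/(kA) = 0.00702/(110·9.20) = 6.937×10^-6 K/W
ΣR = 7.440×10^-7 + 0.1855 + 6.937×10^-6 = 0.1855 K/W
Q = ΔT/ΣR = (434 K − 299.8 K)/0.1855 = 723 W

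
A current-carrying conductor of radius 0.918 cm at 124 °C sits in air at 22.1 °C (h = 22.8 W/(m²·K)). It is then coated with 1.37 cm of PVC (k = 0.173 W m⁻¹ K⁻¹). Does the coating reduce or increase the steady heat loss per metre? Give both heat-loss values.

reduces: 134 → 89.0 W/m

Critical radius for a cylinder: r_cr = k/h = 0.00759 m = 0.759 cm.
Outer radius after coating: r₂ = 0.00918 + 0.0137 = 0.02288 m.
Since r₁ ≥ r_cr, any added insulation reduces the heat loss.
Bare: R = 1/(2πr₁h) = 0.7604 m·K/W; Q = 101.9/0.7604 = 134 W/m.
Coated: R = R_cond + R_conv = 1.145 m·K/W; Q = 101.9/1.145 = 89.0 W/m.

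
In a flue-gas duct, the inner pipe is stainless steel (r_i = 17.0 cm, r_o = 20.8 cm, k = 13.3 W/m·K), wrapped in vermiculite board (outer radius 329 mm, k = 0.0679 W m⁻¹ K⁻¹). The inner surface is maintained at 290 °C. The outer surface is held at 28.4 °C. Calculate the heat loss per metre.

Resistance network (inner→outer):
  R'_stainless steel = ln(0.208/0.170)/(2πk) = 0.2017/(2π·13.3) = 0.002414 m·K/W
  R'_vermiculite board = ln(0.329/0.208)/(2πk) = 0.4585/(2π·0.0679) = 1.075 m·K/W
ΣR = 0.002414 + 1.075 = 1.077 m·K/W
Q' = ΔT/ΣR = (290 °C − 28.4 °C)/1.077 = 243 W/m

Q' = 243 W/m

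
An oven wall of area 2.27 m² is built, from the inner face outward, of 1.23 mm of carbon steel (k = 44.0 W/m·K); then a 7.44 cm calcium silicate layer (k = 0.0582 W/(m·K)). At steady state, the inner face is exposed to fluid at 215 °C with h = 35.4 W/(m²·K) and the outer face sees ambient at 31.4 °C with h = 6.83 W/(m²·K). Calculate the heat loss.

Treat each layer as a resistance in series:
  R_conv,in = 1/(hA) = 1/(35.4·2.27) = 0.01244 K/W
  R_carbon steel = L/(kA) = 0.00123/(44.0·2.27) = 1.231×10^-5 K/W
  R_calcium silicate = L/(kA) = 0.0744/(0.0582·2.27) = 0.5632 K/W
  R_conv,out = 1/(hA) = 1/(6.83·2.27) = 0.06450 K/W
ΣR = 0.01244 + 1.231×10^-5 + 0.5632 + 0.06450 = 0.6402 K/W
Q = ΔT/ΣR = (215 °C − 31.4 °C)/0.6402 = 287 W

Q = 287 W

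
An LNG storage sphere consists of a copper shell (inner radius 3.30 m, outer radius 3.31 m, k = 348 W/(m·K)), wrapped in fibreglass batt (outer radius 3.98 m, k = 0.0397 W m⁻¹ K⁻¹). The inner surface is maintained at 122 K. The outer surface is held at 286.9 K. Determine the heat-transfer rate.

Treat each layer as a resistance in series:
  R_copper = (1/3.30 − 1/3.31)/(4πk) = 9.155×10^-4/(4π·348) = 2.093×10^-7 K/W
  R_fibreglass batt = (1/3.31 − 1/3.98)/(4πk) = 0.05086/(4π·0.0397) = 0.1019 K/W
ΣR = 2.093×10^-7 + 0.1019 = 0.1019 K/W
Q = ΔT/ΣR = (122 K − 286.9 K)/0.1019 = -1620 W
(Negative Q ⇒ heat flows inward; heat gain = 1620 W.)

Q = 1620 W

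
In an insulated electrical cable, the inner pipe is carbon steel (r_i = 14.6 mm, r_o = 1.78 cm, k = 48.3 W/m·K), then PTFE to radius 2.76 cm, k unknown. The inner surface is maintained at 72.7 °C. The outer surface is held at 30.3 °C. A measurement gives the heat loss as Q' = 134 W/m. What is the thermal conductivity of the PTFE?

k = 0.221 W/m·K

ΣR = ΔT/Q' = |72.7 − 30.3|/134 = 0.3164 m·K/W
Known resistances:
  R'_carbon steel = ln(0.0178/0.0146)/(2πk) = 0.1982/(2π·48.3) = 6.530×10^-4 m·K/W
R_PTFE = ΣR − ΣR_known = 0.3164 − 6.530×10^-4 = 0.3157 m·K/W
ln(r₂/r₁)/(2πk) = 0.3157 ⇒ k = 0.4386/(2π·0.3157) = 0.221 W/m·K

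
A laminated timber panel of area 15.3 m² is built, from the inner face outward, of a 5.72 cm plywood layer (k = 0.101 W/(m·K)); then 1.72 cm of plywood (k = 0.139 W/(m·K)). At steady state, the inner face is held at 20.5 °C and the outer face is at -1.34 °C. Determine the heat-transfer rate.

Series thermal resistances, inner to outer:
  R_plywood = L/(kA) = 0.0572/(0.101·15.3) = 0.03702 K/W
  R_plywood = L/(kA) = 0.0172/(0.139·15.3) = 0.008088 K/W
ΣR = 0.03702 + 0.008088 = 0.04511 K/W
Q = ΔT/ΣR = (20.5 °C − -1.34 °C)/0.04511 = 484 W

Q = 484 W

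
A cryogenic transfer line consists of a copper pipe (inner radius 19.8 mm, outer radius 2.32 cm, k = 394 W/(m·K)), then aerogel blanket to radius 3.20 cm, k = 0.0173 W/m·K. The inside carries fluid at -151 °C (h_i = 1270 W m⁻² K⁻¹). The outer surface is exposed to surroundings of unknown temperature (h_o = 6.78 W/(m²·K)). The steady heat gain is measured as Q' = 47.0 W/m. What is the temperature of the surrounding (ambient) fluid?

Series resistances:
  R'_conv,in = 1/(2πr h) = 1/(2π·0.0198·1270) = 0.006329 m·K/W
  R'_copper = ln(0.0232/0.0198)/(2πk) = 0.1585/(2π·394) = 6.401×10^-5 m·K/W
  R'_aerogel blanket = ln(0.0320/0.0232)/(2πk) = 0.3216/(2π·0.0173) = 2.958 m·K/W
  R'_conv,out = 1/(2πr h) = 1/(2π·0.0320·6.78) = 0.7336 m·K/W
ΣR = 3.698 m·K/W
ΔT = Q'·ΣR = 47.0 × 3.698 = 173.8 K
Heat flows inward, so T_out = T_in + ΔT = -151 + 173.8 = 22.8 °C

T_out = 22.8 °C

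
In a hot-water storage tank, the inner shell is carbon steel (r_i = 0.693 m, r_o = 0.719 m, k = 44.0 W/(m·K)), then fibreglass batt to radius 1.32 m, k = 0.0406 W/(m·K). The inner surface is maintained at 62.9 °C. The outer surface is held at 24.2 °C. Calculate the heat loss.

Resistance network (inner→outer):
  R_carbon steel = (1/0.693 − 1/0.719)/(4πk) = 0.05218/(4π·44.0) = 9.437×10^-5 K/W
  R_fibreglass batt = (1/0.719 − 1/1.32)/(4πk) = 0.6332/(4π·0.0406) = 1.241 K/W
ΣR = 9.437×10^-5 + 1.241 = 1.241 K/W
Q = ΔT/ΣR = (62.9 °C − 24.2 °C)/1.241 = 31.2 W

Q = 31.2 W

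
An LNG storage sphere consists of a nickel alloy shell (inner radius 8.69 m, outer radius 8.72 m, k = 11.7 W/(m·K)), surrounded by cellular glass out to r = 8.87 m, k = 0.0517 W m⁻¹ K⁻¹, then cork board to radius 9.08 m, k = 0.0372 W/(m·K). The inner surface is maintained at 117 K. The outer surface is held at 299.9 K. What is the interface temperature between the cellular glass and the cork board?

Series thermal resistances, inner to outer:
  R_nickel alloy = (1/8.69 − 1/8.72)/(4πk) = 3.959×10^-4/(4π·11.7) = 2.693×10^-6 K/W
  R_cellular glass = (1/8.72 − 1/8.87)/(4πk) = 0.001939/(4π·0.0517) = 0.002985 K/W
  R_cork board = (1/8.87 − 1/9.08)/(4πk) = 0.002607/(4π·0.0372) = 0.005578 K/W
ΣR = 2.693×10^-6 + 0.002985 + 0.005578 = 0.008566 K/W
Q = ΔT/ΣR = (117 K − 299.9 K)/0.008566 = -21350 W
From the inner boundary to the cellular glass/cork board interface, ΣR_partial = 0.002988 K/W.
T_interface = T_in − Q·ΣR_partial = 117 K − (-21350)(0.002988) = 180.8 K

T = 180.8 K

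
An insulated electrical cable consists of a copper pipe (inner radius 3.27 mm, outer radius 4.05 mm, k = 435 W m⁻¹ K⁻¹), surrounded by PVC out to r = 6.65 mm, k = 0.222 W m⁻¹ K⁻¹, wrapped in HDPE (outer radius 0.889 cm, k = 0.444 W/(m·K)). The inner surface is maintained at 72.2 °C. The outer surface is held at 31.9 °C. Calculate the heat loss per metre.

Series thermal resistances, inner to outer:
  R'_copper = ln(0.00405/0.00327)/(2πk) = 0.2139/(2π·435) = 7.827×10^-5 m·K/W
  R'_PVC = ln(0.00665/0.00405)/(2πk) = 0.4959/(2π·0.222) = 0.3555 m·K/W
  R'_HDPE = ln(0.00889/0.00665)/(2πk) = 0.2903/(2π·0.444) = 0.1041 m·K/W
ΣR = 7.827×10^-5 + 0.3555 + 0.1041 = 0.4597 m·K/W
Q' = ΔT/ΣR = (72.2 °C − 31.9 °C)/0.4597 = 87.7 W/m

Q' = 87.7 W/m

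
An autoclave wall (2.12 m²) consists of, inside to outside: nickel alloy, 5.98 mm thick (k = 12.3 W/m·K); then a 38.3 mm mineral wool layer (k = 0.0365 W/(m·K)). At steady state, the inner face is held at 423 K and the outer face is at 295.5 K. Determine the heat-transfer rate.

Q = 257 W

Treat each layer as a resistance in series:
  R_nickel alloy = L/(kA) = 0.00598/(12.3·2.12) = 2.293×10^-4 K/W
  R_mineral wool = L/(kA) = 0.0383/(0.0365·2.12) = 0.4950 K/W
ΣR = 2.293×10^-4 + 0.4950 = 0.4952 K/W
Q = ΔT/ΣR = (423 K − 295.5 K)/0.4952 = 257 W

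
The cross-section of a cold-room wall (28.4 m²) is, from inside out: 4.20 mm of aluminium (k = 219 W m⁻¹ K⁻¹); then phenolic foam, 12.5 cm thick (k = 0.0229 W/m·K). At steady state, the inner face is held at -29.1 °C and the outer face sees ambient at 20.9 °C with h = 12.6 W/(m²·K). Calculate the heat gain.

Treat each layer as a resistance in series:
  R_aluminium = L/(kA) = 0.00420/(219·28.4) = 6.753×10^-7 K/W
  R_phenolic foam = L/(kA) = 0.125/(0.0229·28.4) = 0.1922 K/W
  R_conv,out = 1/(hA) = 1/(12.6·28.4) = 0.002795 K/W
ΣR = 6.753×10^-7 + 0.1922 + 0.002795 = 0.1950 K/W
Q = ΔT/ΣR = (-29.1 °C − 20.9 °C)/0.1950 = -256 W
(Negative Q ⇒ heat flows inward; heat gain = 256 W.)

Q = 256 W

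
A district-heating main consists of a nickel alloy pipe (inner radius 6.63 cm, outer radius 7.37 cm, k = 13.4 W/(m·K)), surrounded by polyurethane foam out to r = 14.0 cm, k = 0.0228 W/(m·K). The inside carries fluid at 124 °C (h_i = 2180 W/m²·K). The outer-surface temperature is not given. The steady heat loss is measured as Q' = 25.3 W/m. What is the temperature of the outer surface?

T_out = 10.6 °C

Sum the resistances:
  R'_conv,in = 1/(2πr h) = 1/(2π·0.0663·2180) = 0.001101 m·K/W
  R'_nickel alloy = ln(0.0737/0.0663)/(2πk) = 0.1058/(2π·13.4) = 0.001257 m·K/W
  R'_polyurethane foam = ln(0.140/0.0737)/(2πk) = 0.6416/(2π·0.0228) = 4.479 m·K/W
ΣR = 4.481 m·K/W
ΔT = Q'·ΣR = 25.3 × 4.481 = 113.4 K
Heat flows outward, so T_out = T_in − ΔT = 124 − 113.4 = 10.6 °C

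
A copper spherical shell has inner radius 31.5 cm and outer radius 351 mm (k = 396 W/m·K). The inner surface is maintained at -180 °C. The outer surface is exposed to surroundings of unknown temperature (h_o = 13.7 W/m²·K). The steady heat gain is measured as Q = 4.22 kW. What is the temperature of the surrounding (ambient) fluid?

Sum the resistances:
  R_copper = (1/0.315 − 1/0.351)/(4πk) = 0.3256/(4π·396) = 6.543×10^-5 K/W
  R_conv,out = 1/(4πr²h) = 1/(4π·0.351²·13.7) = 0.04715 K/W
ΣR = 0.04721 K/W
ΔT = Q·ΣR = 4220 × 0.04721 = 199.2 K
Heat flows inward, so T_out = T_in + ΔT = -180 + 199.2 = 19.2 °C

T_out = 19.2 °C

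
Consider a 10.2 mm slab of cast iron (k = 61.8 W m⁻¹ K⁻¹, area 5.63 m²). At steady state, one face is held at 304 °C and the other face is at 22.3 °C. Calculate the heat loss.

Q = kA·ΔT/L = 61.8 × 5.63 × |304 °C − 22.3 °C| / 0.0102 = 9.61×10^6 W

Q = 9.61×10^6 W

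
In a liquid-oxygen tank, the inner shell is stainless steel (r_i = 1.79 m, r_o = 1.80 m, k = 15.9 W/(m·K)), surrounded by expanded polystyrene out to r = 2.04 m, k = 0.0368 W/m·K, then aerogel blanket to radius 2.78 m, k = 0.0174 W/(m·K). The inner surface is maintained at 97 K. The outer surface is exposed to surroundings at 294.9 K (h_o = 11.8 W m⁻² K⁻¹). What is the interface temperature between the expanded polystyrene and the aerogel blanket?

Series thermal resistances, inner to outer:
  R_stainless steel = (1/1.79 − 1/1.80)/(4πk) = 0.003104/(4π·15.9) = 1.553×10^-5 K/W
  R_expanded polystyrene = (1/1.80 − 1/2.04)/(4πk) = 0.06536/(4π·0.0368) = 0.1413 K/W
  R_aerogel blanket = (1/2.04 − 1/2.78)/(4πk) = 0.1305/(4π·0.0174) = 0.5968 K/W
  R_conv,out = 1/(4πr²h) = 1/(4π·2.78²·11.8) = 8.726×10^-4 K/W
ΣR = 1.553×10^-5 + 0.1413 + 0.5968 + 8.726×10^-4 = 0.7390 K/W
Q = ΔT/ΣR = (97 K − 294.9 K)/0.7390 = -267.8 W
From the inner boundary to the expanded polystyrene/aerogel blanket interface, ΣR_partial = 0.1413 K/W.
T_interface = T_in − Q·ΣR_partial = 97 K − (-267.8)(0.1413) = 135 K

T = 135 K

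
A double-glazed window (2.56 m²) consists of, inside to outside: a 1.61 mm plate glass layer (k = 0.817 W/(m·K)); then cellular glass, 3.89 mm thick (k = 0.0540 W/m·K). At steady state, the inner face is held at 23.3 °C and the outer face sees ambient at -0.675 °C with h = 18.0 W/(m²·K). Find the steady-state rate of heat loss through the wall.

Q = 474 W

Resistance network (inner→outer):
  R_plate glass = L/(kA) = 0.00161/(0.817·2.56) = 7.698×10^-4 K/W
  R_cellular glass = L/(kA) = 0.00389/(0.0540·2.56) = 0.02814 K/W
  R_conv,out = 1/(hA) = 1/(18.0·2.56) = 0.02170 K/W
ΣR = 7.698×10^-4 + 0.02814 + 0.02170 = 0.05061 K/W
Q = ΔT/ΣR = (23.3 °C − -0.675 °C)/0.05061 = 474 W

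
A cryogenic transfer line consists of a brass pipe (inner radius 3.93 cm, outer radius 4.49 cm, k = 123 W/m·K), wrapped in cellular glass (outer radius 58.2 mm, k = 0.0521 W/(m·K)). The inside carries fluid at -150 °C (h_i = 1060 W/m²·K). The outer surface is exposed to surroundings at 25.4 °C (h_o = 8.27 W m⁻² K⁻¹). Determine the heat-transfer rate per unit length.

Q' = 156 W/m

Resistance network (inner→outer):
  R'_conv,in = 1/(2πr h) = 1/(2π·0.0393·1060) = 0.003821 m·K/W
  R'_brass = ln(0.0449/0.0393)/(2πk) = 0.1332/(2π·123) = 1.724×10^-4 m·K/W
  R'_cellular glass = ln(0.0582/0.0449)/(2πk) = 0.2594/(2π·0.0521) = 0.7926 m·K/W
  R'_conv,out = 1/(2πr h) = 1/(2π·0.0582·8.27) = 0.3307 m·K/W
ΣR = 0.003821 + 1.724×10^-4 + 0.7926 + 0.3307 = 1.127 m·K/W
Q' = ΔT/ΣR = (-150 °C − 25.4 °C)/1.127 = -156 W/m
(Negative Q' ⇒ heat flows inward; heat gain = 156 W/m.)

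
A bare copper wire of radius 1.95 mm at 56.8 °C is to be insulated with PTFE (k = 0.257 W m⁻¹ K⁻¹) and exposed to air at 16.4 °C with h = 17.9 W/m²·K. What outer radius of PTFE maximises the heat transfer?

r_cr = 1.44 cm

For a cylinder, r_cr = k_ins/h = 0.257/17.9 = 0.0144 m = 1.44 cm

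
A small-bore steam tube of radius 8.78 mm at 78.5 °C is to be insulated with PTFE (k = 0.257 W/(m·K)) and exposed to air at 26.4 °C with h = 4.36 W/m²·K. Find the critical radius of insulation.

r_cr = 5.89 cm

For a cylinder, r_cr = k_ins/h = 0.257/4.36 = 0.0589 m = 5.89 cm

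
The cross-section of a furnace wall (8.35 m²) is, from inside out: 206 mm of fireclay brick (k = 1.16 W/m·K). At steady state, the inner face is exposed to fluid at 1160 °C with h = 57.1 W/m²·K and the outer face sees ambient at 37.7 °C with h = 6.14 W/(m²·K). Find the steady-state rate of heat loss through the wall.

Series thermal resistances, inner to outer:
  R_conv,in = 1/(hA) = 1/(57.1·8.35) = 0.002097 K/W
  R_fireclay brick = L/(kA) = 0.206/(1.16·8.35) = 0.02127 K/W
  R_conv,out = 1/(hA) = 1/(6.14·8.35) = 0.01950 K/W
ΣR = 0.002097 + 0.02127 + 0.01950 = 0.04287 K/W
Q = ΔT/ΣR = (1160 °C − 37.7 °C)/0.04287 = 26200 W

Q = 26.2 kW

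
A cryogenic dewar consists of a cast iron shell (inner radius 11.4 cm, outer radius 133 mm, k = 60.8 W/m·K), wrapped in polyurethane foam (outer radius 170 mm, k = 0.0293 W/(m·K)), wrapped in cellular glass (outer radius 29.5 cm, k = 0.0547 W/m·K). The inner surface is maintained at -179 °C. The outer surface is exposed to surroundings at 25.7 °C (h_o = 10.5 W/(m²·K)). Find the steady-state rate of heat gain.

Series thermal resistances, inner to outer:
  R_cast iron = (1/0.114 − 1/0.133)/(4πk) = 1.253/(4π·60.8) = 0.001640 K/W
  R_polyurethane foam = (1/0.133 − 1/0.170)/(4πk) = 1.636/(4π·0.0293) = 4.445 K/W
  R_cellular glass = (1/0.170 − 1/0.295)/(4πk) = 2.493/(4π·0.0547) = 3.626 K/W
  R_conv,out = 1/(4πr²h) = 1/(4π·0.295²·10.5) = 0.08709 K/W
ΣR = 0.001640 + 4.445 + 3.626 + 0.08709 = 8.160 K/W
Q = ΔT/ΣR = (-179 °C − 25.7 °C)/8.160 = -25.1 W
(Negative Q ⇒ heat flows inward; heat gain = 25.1 W.)

Q = 25.1 W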